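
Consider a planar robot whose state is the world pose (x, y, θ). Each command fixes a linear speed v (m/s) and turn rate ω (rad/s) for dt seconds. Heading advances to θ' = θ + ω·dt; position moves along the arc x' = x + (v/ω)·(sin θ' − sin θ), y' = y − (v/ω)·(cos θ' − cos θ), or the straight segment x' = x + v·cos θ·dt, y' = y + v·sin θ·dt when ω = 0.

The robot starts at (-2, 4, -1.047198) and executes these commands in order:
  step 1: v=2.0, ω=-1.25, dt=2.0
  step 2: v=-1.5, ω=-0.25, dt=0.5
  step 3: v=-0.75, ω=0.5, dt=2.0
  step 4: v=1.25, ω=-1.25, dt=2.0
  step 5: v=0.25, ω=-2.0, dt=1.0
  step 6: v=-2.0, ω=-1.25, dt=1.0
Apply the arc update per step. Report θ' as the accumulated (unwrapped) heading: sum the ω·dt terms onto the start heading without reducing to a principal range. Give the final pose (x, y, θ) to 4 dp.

step 1: θ'=-3.5472 (R=-1.6000) → pose (-4.0170, 1.7298, -3.5472)
step 2: θ'=-3.6722 (R=6.0000) → pose (-3.3481, 1.3916, -3.6722)
step 3: θ'=-2.6722 (R=-1.5000) → pose (-1.9105, 1.3476, -2.6722)
step 4: θ'=-5.1722 (R=-1.0000) → pose (-3.2590, 2.6832, -5.1722)
step 5: θ'=-7.1722 (R=-0.1250) → pose (-3.0499, 2.7065, -7.1722)
step 6: θ'=-8.4222 (R=1.6000) → pose (-3.1561, 4.5758, -8.4222)

(-3.1561, 4.5758, -8.4222)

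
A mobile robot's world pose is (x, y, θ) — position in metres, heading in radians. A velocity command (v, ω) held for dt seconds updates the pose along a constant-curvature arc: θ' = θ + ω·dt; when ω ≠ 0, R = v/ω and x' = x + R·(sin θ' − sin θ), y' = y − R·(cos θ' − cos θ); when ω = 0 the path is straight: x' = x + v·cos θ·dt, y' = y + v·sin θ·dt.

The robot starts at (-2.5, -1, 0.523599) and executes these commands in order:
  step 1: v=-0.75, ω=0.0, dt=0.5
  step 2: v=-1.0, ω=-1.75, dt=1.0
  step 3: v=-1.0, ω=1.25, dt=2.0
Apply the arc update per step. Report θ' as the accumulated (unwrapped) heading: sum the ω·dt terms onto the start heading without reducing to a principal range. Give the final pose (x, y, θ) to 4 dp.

(-5.1663, -0.9214, 1.2736)

step 1: θ'=0.5236 (straight) → pose (-2.8248, -1.1875, 0.5236)
step 2: θ'=-1.2264 (R=0.5714) → pose (-3.6483, -0.8856, -1.2264)
step 3: θ'=1.2736 (R=-0.8000) → pose (-5.1663, -0.9214, 1.2736)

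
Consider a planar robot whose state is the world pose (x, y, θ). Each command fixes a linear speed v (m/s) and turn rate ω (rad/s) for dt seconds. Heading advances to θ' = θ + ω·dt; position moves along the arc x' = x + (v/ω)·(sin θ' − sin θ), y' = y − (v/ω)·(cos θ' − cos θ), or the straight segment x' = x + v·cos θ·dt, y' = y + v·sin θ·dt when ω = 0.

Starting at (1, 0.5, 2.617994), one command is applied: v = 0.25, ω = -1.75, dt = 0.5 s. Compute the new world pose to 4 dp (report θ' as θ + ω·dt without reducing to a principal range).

(0.9307, 0.5992, 1.7430)

θ' = 2.6180 + -1.75·0.5 = 1.7430
R = v/ω = 0.25/-1.75 = -0.1429
x' = 1 + -0.1429·(sin 1.7430 − sin 2.6180) = 0.9307
y' = 0.5 − -0.1429·(cos 1.7430 − cos 2.6180) = 0.5992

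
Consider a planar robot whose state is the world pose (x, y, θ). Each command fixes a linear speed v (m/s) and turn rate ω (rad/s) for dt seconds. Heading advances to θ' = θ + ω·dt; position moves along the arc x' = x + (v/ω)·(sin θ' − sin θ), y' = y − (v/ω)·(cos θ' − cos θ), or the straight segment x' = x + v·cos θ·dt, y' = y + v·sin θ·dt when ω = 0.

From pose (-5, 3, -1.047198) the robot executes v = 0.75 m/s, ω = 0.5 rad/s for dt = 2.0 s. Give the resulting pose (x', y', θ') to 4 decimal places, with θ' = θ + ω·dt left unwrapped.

(-3.7717, 2.2517, -0.0472)

θ' = -1.0472 + 0.5·2.0 = -0.0472
R = v/ω = 0.75/0.5 = 1.5000
x' = -5 + 1.5000·(sin -0.0472 − sin -1.0472) = -3.7717
y' = 3 − 1.5000·(cos -0.0472 − cos -1.0472) = 2.2517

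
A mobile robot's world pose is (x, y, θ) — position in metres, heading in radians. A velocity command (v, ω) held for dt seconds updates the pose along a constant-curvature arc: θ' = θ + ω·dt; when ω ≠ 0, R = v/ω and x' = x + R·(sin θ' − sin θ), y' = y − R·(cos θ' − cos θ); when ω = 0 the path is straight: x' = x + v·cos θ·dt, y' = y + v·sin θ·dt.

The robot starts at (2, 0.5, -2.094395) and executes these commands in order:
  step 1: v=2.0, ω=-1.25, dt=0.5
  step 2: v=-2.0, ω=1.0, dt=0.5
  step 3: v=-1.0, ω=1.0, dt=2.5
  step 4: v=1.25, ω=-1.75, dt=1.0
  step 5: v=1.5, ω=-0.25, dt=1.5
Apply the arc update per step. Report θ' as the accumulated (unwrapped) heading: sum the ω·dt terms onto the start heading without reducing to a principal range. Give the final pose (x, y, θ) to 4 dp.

(1.6865, -0.8209, -1.8444)

step 1: θ'=-2.7194 (R=-1.6000) → pose (1.2700, -0.1595, -2.7194)
step 2: θ'=-2.2194 (R=-2.0000) → pose (2.0443, 0.4567, -2.2194)
step 3: θ'=0.2806 (R=-1.0000) → pose (0.9704, 2.0217, 0.2806)
step 4: θ'=-1.4694 (R=-0.7143) → pose (1.8789, 1.4077, -1.4694)
step 5: θ'=-1.8444 (R=-6.0000) → pose (1.6865, -0.8209, -1.8444)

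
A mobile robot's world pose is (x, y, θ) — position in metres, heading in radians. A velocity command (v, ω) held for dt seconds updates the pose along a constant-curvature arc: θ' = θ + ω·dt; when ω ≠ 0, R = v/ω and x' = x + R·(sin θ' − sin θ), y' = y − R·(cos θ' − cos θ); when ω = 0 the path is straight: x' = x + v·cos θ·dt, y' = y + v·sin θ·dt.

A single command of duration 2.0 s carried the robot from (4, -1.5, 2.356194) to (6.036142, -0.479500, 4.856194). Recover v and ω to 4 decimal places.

Δθ = 4.856194 − 2.356194 = 2.500000
ω = Δθ/dt = 2.500000/2.0 = 1.2500
R = Δx/(sin θ' − sin θ) = -1.2000
v = R·ω = -1.2000·1.2500 = -1.5000

v = -1.5000, ω = 1.2500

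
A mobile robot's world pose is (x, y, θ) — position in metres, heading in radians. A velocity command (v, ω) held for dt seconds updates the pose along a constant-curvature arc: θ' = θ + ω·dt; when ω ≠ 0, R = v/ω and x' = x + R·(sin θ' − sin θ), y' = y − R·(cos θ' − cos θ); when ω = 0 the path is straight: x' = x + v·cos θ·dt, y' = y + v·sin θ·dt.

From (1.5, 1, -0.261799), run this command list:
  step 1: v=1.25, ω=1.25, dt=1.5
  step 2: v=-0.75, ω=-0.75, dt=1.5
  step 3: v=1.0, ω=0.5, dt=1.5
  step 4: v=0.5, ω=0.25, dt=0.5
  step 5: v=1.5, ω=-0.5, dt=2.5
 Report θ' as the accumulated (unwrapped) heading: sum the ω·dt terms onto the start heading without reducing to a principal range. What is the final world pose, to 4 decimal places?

(5.8435, 4.7994, 0.1132)

step 1: θ'=1.6132 (R=1.0000) → pose (2.7579, 2.0083, 1.6132)
step 2: θ'=0.4882 (R=1.0000) → pose (2.2279, 1.0827, 0.4882)
step 3: θ'=1.2382 (R=2.0000) → pose (3.1802, 2.1961, 1.2382)
step 4: θ'=1.3632 (R=2.0000) → pose (3.2468, 2.4369, 1.3632)
step 5: θ'=0.1132 (R=-3.0000) → pose (5.8435, 4.7994, 0.1132)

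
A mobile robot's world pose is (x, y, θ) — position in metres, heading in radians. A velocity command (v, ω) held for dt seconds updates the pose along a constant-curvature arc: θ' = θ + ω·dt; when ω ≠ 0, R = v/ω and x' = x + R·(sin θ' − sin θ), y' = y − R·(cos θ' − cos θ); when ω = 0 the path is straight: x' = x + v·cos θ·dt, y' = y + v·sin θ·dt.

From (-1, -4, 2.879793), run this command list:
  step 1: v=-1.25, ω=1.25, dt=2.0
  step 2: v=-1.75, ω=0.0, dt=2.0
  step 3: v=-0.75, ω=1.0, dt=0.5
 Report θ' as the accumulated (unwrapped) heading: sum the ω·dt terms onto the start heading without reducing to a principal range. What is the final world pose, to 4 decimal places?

(-2.4167, 0.5595, 5.8798)

step 1: θ'=5.3798 (R=-1.0000) → pose (0.0443, -2.4151, 5.3798)
step 2: θ'=5.3798 (straight) → pose (-2.1221, 0.3339, 5.3798)
step 3: θ'=5.8798 (R=-0.7500) → pose (-2.4167, 0.5595, 5.8798)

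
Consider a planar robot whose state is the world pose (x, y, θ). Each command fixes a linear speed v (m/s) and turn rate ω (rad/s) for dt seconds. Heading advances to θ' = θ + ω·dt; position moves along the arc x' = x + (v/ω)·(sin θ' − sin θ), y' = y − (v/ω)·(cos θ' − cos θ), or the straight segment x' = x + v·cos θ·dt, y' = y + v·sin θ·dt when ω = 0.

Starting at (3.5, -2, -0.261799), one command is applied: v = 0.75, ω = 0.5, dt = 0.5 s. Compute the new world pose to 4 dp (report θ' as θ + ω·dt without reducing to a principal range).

(3.8705, -2.0510, -0.0118)

θ' = -0.2618 + 0.5·0.5 = -0.0118
R = v/ω = 0.75/0.5 = 1.5000
x' = 3.5 + 1.5000·(sin -0.0118 − sin -0.2618) = 3.8705
y' = -2 − 1.5000·(cos -0.0118 − cos -0.2618) = -2.0510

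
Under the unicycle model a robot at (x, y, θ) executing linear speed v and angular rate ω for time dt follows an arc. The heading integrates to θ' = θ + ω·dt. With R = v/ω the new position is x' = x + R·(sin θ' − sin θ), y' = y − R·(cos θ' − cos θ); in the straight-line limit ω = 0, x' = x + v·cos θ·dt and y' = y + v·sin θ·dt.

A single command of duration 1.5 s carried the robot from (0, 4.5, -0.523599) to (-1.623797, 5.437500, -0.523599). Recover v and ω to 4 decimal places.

Δθ = -0.523599 − -0.523599 = 0.000000
ω = Δθ/dt = 0.000000/1.5 = 0.0000
ω = 0 → v = (Δx·cos θ + Δy·sin θ)/dt = -1.2500

v = -1.2500, ω = 0.0000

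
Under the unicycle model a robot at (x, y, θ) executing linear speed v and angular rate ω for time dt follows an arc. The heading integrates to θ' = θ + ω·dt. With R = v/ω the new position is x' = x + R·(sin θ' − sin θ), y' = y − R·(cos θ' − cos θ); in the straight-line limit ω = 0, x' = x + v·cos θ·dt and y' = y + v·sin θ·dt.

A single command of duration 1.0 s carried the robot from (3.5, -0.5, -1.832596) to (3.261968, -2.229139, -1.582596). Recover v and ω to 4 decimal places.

Δθ = -1.582596 − -1.832596 = 0.250000
ω = Δθ/dt = 0.250000/1.0 = 0.2500
R = −Δy/(cos θ' − cos θ) = 7.0000
v = R·ω = 7.0000·0.2500 = 1.7500

v = 1.7500, ω = 0.2500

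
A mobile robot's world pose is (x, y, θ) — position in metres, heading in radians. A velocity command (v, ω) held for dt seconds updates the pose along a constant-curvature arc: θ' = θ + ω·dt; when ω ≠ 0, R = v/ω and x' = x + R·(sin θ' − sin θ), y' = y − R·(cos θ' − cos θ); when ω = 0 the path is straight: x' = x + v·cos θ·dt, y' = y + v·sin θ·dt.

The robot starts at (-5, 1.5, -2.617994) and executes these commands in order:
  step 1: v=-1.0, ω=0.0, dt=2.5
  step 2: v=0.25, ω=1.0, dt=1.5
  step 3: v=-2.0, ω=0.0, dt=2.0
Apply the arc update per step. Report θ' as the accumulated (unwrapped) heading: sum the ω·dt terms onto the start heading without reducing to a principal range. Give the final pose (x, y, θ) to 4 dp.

(-4.6847, 6.0210, -1.1180)

step 1: θ'=-2.6180 (straight) → pose (-2.8349, 2.7500, -2.6180)
step 2: θ'=-1.1180 (R=0.2500) → pose (-2.9347, 2.4241, -1.1180)
step 3: θ'=-1.1180 (straight) → pose (-4.6847, 6.0210, -1.1180)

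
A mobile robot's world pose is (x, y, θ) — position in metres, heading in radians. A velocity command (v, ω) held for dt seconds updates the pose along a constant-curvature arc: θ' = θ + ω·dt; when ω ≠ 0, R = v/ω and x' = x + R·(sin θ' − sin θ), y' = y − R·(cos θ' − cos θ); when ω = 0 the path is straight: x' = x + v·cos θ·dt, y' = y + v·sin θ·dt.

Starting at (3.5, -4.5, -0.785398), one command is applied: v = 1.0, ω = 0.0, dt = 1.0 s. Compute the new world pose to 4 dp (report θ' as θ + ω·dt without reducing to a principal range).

(4.2071, -5.2071, -0.7854)

θ' = -0.7854 + 0.0·1.0 = -0.7854
ω = 0 → straight: x' = 3.5 + 1.0·cos(-0.7854)·1.0 = 4.2071
y' = -4.5 + 1.0·sin(-0.7854)·1.0 = -5.2071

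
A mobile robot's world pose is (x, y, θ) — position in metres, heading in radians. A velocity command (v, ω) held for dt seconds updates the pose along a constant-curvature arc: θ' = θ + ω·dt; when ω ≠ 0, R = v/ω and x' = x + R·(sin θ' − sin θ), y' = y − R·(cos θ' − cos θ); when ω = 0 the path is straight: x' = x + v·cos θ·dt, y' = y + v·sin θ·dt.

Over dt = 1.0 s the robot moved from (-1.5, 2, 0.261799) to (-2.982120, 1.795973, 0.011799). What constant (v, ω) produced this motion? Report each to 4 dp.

Δθ = 0.011799 − 0.261799 = -0.250000
ω = Δθ/dt = -0.250000/1.0 = -0.2500
R = Δx/(sin θ' − sin θ) = 6.0000
v = R·ω = 6.0000·-0.2500 = -1.5000

v = -1.5000, ω = -0.2500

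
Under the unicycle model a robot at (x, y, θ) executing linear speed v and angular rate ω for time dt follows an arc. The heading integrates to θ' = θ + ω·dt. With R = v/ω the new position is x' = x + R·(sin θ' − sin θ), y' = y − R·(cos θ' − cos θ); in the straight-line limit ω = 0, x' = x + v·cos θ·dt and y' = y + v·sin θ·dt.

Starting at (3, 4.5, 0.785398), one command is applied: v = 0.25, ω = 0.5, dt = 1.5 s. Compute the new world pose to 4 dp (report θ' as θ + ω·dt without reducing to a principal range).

θ' = 0.7854 + 0.5·1.5 = 1.5354
R = v/ω = 0.25/0.5 = 0.5000
x' = 3 + 0.5000·(sin 1.5354 − sin 0.7854) = 3.1461
y' = 4.5 − 0.5000·(cos 1.5354 − cos 0.7854) = 4.8359

(3.1461, 4.8359, 1.5354)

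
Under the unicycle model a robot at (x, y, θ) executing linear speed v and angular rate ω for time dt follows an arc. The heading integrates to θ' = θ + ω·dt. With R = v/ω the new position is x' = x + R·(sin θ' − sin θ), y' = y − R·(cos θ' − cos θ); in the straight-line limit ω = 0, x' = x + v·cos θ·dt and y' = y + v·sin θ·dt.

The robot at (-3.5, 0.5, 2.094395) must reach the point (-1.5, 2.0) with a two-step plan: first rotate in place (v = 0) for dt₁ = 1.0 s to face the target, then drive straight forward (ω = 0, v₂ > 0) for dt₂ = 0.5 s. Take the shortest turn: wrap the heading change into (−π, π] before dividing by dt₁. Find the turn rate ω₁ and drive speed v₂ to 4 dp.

ω₁ = -1.4509, v₂ = 5.0000

heading to target = atan2(2−0.5, -1.5−-3.5) = 0.6435
Δθ = wrap(0.6435 − 2.0944) = -1.4509; ω₁ = Δθ/dt₁ = -1.4509
distance = √((-1.5−-3.5)² + (2−0.5)²) = 2.5000; v₂ = distance/dt₂ = 5.0000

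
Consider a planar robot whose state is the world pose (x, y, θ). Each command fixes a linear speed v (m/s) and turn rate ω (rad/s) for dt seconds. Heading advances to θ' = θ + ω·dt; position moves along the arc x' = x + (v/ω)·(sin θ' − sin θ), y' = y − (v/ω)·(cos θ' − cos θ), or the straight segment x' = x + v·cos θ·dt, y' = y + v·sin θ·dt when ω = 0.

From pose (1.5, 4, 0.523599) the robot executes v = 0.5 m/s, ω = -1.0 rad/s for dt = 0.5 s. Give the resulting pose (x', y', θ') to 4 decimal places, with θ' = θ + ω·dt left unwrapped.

θ' = 0.5236 + -1.0·0.5 = 0.0236
R = v/ω = 0.5/-1.0 = -0.5000
x' = 1.5 + -0.5000·(sin 0.0236 − sin 0.5236) = 1.7382
y' = 4 − -0.5000·(cos 0.0236 − cos 0.5236) = 4.0668

(1.7382, 4.0668, 0.0236)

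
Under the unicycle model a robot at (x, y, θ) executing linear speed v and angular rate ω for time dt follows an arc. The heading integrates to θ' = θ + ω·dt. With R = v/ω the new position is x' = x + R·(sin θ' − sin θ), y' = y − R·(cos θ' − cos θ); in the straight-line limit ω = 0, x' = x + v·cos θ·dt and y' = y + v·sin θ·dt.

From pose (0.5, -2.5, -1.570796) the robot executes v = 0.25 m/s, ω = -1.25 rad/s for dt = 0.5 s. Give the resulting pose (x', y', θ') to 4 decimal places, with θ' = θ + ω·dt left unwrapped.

θ' = -1.5708 + -1.25·0.5 = -2.1958
R = v/ω = 0.25/-1.25 = -0.2000
x' = 0.5 + -0.2000·(sin -2.1958 − sin -1.5708) = 0.4622
y' = -2.5 − -0.2000·(cos -2.1958 − cos -1.5708) = -2.6170

(0.4622, -2.6170, -2.1958)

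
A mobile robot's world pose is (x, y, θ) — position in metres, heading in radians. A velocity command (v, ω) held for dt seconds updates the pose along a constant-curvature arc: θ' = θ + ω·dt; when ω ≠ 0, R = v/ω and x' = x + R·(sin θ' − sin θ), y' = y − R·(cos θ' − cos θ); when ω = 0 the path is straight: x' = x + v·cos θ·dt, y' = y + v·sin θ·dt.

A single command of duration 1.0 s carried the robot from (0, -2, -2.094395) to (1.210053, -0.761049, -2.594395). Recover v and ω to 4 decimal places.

v = -1.7500, ω = -0.5000

Δθ = -2.594395 − -2.094395 = -0.500000
ω = Δθ/dt = -0.500000/1.0 = -0.5000
R = −Δy/(cos θ' − cos θ) = 3.5000
v = R·ω = 3.5000·-0.5000 = -1.7500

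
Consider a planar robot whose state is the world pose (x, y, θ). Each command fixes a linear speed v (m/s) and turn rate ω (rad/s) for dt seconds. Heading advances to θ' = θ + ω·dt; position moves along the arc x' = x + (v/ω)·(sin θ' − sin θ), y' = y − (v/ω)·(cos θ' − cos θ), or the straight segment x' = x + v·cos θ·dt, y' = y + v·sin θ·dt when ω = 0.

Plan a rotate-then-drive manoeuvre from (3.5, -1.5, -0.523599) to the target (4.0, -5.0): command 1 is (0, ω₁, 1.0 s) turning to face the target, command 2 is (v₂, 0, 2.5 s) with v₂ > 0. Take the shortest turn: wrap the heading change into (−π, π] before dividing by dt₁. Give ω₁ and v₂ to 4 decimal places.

ω₁ = -0.9053, v₂ = 1.4142

heading to target = atan2(-5−-1.5, 4−3.5) = -1.4289
Δθ = wrap(-1.4289 − -0.5236) = -0.9053; ω₁ = Δθ/dt₁ = -0.9053
distance = √((4−3.5)² + (-5−-1.5)²) = 3.5355; v₂ = distance/dt₂ = 1.4142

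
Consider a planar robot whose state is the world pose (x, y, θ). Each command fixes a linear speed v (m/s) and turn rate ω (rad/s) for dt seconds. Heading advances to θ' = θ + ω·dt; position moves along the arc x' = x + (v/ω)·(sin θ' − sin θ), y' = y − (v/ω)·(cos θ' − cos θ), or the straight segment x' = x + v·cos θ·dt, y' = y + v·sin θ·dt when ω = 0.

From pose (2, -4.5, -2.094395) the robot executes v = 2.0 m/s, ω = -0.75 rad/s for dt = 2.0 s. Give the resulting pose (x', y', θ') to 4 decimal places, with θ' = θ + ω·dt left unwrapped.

(-1.4760, -5.5646, -3.5944)

θ' = -2.0944 + -0.75·2.0 = -3.5944
R = v/ω = 2.0/-0.75 = -2.6667
x' = 2 + -2.6667·(sin -3.5944 − sin -2.0944) = -1.4760
y' = -4.5 − -2.6667·(cos -3.5944 − cos -2.0944) = -5.5646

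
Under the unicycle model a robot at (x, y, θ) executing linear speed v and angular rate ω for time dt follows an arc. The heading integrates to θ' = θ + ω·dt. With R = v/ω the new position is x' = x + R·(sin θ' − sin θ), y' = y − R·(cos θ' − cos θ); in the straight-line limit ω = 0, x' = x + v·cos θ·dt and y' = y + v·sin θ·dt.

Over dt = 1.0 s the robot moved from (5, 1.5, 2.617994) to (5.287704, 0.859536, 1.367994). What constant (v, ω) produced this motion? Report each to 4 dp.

v = -0.7500, ω = -1.2500

Δθ = 1.367994 − 2.617994 = -1.250000
ω = Δθ/dt = -1.250000/1.0 = -1.2500
R = −Δy/(cos θ' − cos θ) = 0.6000
v = R·ω = 0.6000·-1.2500 = -0.7500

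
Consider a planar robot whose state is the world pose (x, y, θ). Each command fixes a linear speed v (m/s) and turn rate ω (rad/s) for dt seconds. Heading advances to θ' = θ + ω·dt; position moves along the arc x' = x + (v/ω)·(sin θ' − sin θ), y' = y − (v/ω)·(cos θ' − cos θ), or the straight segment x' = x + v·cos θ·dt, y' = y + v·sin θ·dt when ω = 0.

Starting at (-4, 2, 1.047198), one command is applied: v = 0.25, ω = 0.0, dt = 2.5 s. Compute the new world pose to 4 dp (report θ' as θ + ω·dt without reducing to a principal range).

θ' = 1.0472 + 0.0·2.5 = 1.0472
ω = 0 → straight: x' = -4 + 0.25·cos(1.0472)·2.5 = -3.6875
y' = 2 + 0.25·sin(1.0472)·2.5 = 2.5413

(-3.6875, 2.5413, 1.0472)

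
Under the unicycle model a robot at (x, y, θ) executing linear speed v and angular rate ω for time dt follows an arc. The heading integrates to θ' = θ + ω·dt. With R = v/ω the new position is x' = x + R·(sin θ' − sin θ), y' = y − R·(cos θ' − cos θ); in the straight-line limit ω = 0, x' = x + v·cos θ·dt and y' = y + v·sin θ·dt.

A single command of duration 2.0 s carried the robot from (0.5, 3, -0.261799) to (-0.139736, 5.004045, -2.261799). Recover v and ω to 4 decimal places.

Δθ = -2.261799 − -0.261799 = -2.000000
ω = Δθ/dt = -2.000000/2.0 = -1.0000
R = −Δy/(cos θ' − cos θ) = 1.2500
v = R·ω = 1.2500·-1.0000 = -1.2500

v = -1.2500, ω = -1.0000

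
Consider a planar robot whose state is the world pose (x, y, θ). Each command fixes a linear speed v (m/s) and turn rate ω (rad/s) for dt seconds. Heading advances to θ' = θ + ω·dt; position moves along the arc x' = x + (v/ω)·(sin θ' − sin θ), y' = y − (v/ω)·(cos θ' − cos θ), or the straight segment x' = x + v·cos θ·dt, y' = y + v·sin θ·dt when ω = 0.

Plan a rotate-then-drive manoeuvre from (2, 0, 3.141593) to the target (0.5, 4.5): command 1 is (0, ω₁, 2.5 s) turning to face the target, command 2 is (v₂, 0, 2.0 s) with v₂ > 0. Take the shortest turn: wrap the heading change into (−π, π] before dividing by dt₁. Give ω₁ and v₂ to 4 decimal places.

heading to target = atan2(4.5−0, 0.5−2) = 1.8925
Δθ = wrap(1.8925 − 3.1416) = -1.2490; ω₁ = Δθ/dt₁ = -0.4996
distance = √((0.5−2)² + (4.5−0)²) = 4.7434; v₂ = distance/dt₂ = 2.3717

ω₁ = -0.4996, v₂ = 2.3717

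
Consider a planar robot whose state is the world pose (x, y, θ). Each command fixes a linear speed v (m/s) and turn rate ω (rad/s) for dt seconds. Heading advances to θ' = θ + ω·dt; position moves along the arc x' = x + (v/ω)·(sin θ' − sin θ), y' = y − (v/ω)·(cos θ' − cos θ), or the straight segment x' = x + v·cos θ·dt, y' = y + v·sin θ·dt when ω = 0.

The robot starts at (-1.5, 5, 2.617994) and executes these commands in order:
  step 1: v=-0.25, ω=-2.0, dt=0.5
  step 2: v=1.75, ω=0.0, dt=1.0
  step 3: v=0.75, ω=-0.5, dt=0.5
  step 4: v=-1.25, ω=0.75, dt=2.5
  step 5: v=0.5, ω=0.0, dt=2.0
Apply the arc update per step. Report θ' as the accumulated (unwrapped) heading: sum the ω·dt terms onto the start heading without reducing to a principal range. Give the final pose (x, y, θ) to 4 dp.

step 1: θ'=1.6180 (R=0.1250) → pose (-1.4376, 4.8976, 1.6180)
step 2: θ'=1.6180 (straight) → pose (-1.5202, 6.6457, 1.6180)
step 3: θ'=1.3680 (R=-1.5000) → pose (-1.4911, 7.0186, 1.3680)
step 4: θ'=3.2430 (R=-1.6667) → pose (0.3101, 5.0248, 3.2430)
step 5: θ'=3.2430 (straight) → pose (-0.6848, 4.9236, 3.2430)

(-0.6848, 4.9236, 3.2430)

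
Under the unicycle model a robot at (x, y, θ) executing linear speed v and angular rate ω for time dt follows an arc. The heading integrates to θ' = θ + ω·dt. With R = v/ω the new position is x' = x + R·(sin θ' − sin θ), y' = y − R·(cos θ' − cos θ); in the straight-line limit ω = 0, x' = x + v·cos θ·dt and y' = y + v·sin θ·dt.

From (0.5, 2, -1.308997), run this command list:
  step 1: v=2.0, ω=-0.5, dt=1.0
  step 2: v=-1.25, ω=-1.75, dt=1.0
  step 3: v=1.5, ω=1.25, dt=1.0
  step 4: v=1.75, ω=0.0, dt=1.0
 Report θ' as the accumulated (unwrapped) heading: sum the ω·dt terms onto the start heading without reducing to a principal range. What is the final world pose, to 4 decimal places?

step 1: θ'=-1.8090 (R=-4.0000) → pose (0.5234, 0.0209, -1.8090)
step 2: θ'=-3.5590 (R=0.7143) → pose (1.5070, 0.5053, -3.5590)
step 3: θ'=-2.3090 (R=1.2000) → pose (0.1330, 0.2159, -2.3090)
step 4: θ'=-2.3090 (straight) → pose (-1.0447, -1.0785, -2.3090)

(-1.0447, -1.0785, -2.3090)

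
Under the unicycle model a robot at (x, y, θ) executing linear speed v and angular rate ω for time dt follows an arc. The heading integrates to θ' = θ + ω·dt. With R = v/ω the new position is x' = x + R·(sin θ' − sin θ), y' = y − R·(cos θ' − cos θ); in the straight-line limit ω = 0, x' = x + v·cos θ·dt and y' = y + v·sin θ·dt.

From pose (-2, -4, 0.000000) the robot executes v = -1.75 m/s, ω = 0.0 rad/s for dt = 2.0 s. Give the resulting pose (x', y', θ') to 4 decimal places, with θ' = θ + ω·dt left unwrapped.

(-5.5000, -4.0000, 0.0000)

θ' = 0.0000 + 0.0·2.0 = 0.0000
ω = 0 → straight: x' = -2 + -1.75·cos(0.0000)·2.0 = -5.5000
y' = -4 + -1.75·sin(0.0000)·2.0 = -4.0000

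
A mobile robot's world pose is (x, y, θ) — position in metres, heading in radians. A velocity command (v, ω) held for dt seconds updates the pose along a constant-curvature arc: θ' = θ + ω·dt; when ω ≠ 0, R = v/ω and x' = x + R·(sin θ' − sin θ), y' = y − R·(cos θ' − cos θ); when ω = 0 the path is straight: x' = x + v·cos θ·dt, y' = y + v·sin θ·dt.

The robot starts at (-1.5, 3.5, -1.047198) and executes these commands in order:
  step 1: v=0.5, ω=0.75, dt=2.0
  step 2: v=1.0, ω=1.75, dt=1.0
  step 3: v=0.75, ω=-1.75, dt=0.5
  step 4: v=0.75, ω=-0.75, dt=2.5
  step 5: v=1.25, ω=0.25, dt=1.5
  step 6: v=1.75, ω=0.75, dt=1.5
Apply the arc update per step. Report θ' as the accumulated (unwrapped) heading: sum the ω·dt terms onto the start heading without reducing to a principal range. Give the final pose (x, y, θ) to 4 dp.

step 1: θ'=0.4528 (R=0.6667) → pose (-0.6310, 3.2338, 0.4528)
step 2: θ'=2.2028 (R=0.5714) → pose (-0.4199, 4.0853, 2.2028)
step 3: θ'=1.3278 (R=-0.4286) → pose (-0.4901, 4.4416, 1.3278)
step 4: θ'=-0.5472 (R=-1.0000) → pose (1.0008, 5.0550, -0.5472)
step 5: θ'=-0.1722 (R=5.0000) → pose (2.7455, 4.3988, -0.1722)
step 6: θ'=0.9528 (R=2.3333) → pose (5.0471, 5.3457, 0.9528)

(5.0471, 5.3457, 0.9528)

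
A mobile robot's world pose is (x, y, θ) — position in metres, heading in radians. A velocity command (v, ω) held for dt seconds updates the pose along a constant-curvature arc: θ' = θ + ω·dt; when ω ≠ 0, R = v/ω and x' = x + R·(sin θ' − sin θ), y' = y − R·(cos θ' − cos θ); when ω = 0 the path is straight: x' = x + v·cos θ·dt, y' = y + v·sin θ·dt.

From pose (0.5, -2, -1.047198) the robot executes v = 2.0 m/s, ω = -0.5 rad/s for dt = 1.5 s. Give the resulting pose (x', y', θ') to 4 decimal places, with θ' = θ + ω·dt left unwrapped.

(0.9338, -4.8979, -1.7972)

θ' = -1.0472 + -0.5·1.5 = -1.7972
R = v/ω = 2.0/-0.5 = -4.0000
x' = 0.5 + -4.0000·(sin -1.7972 − sin -1.0472) = 0.9338
y' = -2 − -4.0000·(cos -1.7972 − cos -1.0472) = -4.8979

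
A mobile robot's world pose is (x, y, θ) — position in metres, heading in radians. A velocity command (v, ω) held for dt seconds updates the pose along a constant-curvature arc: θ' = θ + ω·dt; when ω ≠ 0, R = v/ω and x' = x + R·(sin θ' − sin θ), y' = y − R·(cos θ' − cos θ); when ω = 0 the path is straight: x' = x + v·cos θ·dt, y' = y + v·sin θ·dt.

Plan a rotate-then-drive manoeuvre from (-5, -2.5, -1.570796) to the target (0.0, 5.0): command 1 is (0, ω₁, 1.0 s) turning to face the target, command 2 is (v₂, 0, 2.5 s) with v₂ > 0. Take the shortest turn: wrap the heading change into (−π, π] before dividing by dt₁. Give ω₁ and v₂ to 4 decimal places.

heading to target = atan2(5−-2.5, 0−-5) = 0.9828
Δθ = wrap(0.9828 − -1.5708) = 2.5536; ω₁ = Δθ/dt₁ = 2.5536
distance = √((0−-5)² + (5−-2.5)²) = 9.0139; v₂ = distance/dt₂ = 3.6056

ω₁ = 2.5536, v₂ = 3.6056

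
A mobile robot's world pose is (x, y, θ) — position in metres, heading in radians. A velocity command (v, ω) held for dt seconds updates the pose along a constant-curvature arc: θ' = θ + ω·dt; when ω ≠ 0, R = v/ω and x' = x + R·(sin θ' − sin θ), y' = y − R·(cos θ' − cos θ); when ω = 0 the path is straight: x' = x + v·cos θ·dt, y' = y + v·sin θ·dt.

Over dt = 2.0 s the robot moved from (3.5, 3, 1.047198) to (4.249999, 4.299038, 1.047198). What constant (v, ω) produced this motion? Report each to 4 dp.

v = 0.7500, ω = 0.0000

Δθ = 1.047198 − 1.047198 = 0.000000
ω = Δθ/dt = 0.000000/2.0 = 0.0000
ω = 0 → v = (Δx·cos θ + Δy·sin θ)/dt = 0.7500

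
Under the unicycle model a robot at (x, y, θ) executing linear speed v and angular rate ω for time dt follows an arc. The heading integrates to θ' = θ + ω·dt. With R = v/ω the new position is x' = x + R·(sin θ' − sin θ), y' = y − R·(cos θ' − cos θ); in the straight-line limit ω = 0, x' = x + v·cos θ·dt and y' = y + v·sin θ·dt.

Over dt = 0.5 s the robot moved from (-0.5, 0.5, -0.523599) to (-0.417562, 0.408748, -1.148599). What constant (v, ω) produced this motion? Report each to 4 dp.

v = 0.2500, ω = -1.2500

Δθ = -1.148599 − -0.523599 = -0.625000
ω = Δθ/dt = -0.625000/0.5 = -1.2500
R = −Δy/(cos θ' − cos θ) = -0.2000
v = R·ω = -0.2000·-1.2500 = 0.2500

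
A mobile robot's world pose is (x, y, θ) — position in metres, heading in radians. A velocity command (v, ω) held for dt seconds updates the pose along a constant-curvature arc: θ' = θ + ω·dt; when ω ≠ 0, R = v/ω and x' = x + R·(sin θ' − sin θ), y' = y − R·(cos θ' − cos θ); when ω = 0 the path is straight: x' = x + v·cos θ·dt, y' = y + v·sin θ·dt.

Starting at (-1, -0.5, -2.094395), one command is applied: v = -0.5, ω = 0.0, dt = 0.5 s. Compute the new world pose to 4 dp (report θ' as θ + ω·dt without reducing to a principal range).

(-0.8750, -0.2835, -2.0944)

θ' = -2.0944 + 0.0·0.5 = -2.0944
ω = 0 → straight: x' = -1 + -0.5·cos(-2.0944)·0.5 = -0.8750
y' = -0.5 + -0.5·sin(-2.0944)·0.5 = -0.2835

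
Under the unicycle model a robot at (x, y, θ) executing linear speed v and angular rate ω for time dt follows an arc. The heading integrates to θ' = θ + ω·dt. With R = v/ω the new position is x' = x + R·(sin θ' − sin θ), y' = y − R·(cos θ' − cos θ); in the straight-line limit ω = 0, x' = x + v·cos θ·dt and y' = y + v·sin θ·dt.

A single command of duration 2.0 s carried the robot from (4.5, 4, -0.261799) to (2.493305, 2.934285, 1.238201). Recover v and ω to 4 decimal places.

v = -1.2500, ω = 0.7500

Δθ = 1.238201 − -0.261799 = 1.500000
ω = Δθ/dt = 1.500000/2.0 = 0.7500
R = Δx/(sin θ' − sin θ) = -1.6667
v = R·ω = -1.6667·0.7500 = -1.2500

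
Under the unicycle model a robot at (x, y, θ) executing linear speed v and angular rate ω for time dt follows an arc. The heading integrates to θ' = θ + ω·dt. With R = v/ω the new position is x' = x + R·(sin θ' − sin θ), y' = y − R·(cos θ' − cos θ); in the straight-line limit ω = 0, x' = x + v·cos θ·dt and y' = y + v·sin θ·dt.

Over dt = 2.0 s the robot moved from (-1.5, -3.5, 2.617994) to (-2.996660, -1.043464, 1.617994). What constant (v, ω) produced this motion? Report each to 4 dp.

Δθ = 1.617994 − 2.617994 = -1.000000
ω = Δθ/dt = -1.000000/2.0 = -0.5000
R = −Δy/(cos θ' − cos θ) = -3.0000
v = R·ω = -3.0000·-0.5000 = 1.5000

v = 1.5000, ω = -0.5000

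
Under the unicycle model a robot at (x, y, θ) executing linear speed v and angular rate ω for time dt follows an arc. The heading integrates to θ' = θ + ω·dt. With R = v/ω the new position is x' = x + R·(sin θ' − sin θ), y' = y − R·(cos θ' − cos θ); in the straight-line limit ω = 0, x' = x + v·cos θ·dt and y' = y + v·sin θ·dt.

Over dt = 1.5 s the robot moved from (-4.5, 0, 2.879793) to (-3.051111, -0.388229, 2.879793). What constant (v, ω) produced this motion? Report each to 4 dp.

v = -1.0000, ω = 0.0000

Δθ = 2.879793 − 2.879793 = 0.000000
ω = Δθ/dt = 0.000000/1.5 = 0.0000
ω = 0 → v = (Δx·cos θ + Δy·sin θ)/dt = -1.0000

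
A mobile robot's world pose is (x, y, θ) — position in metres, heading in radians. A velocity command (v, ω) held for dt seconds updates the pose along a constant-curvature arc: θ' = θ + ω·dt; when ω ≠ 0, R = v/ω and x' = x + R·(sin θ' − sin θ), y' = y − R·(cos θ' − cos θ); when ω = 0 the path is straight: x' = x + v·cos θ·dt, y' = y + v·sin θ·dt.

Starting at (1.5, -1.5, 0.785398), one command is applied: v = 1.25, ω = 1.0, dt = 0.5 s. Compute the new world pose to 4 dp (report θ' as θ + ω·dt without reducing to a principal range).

(1.8156, -0.9680, 1.2854)

θ' = 0.7854 + 1.0·0.5 = 1.2854
R = v/ω = 1.25/1.0 = 1.2500
x' = 1.5 + 1.2500·(sin 1.2854 − sin 0.7854) = 1.8156
y' = -1.5 − 1.2500·(cos 1.2854 − cos 0.7854) = -0.9680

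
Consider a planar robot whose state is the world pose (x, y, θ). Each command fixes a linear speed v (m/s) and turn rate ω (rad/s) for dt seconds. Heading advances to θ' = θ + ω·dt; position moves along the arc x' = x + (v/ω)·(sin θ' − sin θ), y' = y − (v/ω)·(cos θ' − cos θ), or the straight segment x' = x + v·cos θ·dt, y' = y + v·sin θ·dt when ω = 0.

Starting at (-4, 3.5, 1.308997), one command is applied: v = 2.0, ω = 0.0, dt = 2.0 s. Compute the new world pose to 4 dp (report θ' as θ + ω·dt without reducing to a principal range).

θ' = 1.3090 + 0.0·2.0 = 1.3090
ω = 0 → straight: x' = -4 + 2.0·cos(1.3090)·2.0 = -2.9647
y' = 3.5 + 2.0·sin(1.3090)·2.0 = 7.3637

(-2.9647, 7.3637, 1.3090)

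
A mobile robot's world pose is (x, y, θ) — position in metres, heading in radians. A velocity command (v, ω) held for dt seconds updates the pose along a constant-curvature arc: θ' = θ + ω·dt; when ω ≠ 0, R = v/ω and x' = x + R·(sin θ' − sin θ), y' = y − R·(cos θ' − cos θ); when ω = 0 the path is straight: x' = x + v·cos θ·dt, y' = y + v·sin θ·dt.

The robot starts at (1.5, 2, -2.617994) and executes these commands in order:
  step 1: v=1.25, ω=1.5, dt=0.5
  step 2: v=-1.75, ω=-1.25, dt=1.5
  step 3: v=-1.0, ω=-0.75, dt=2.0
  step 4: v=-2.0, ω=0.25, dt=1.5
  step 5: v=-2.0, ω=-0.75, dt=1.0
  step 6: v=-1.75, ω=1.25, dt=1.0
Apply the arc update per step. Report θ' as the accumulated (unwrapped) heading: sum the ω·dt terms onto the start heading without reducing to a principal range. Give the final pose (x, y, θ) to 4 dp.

step 1: θ'=-1.8680 (R=0.8333) → pose (1.1199, 1.5223, -1.8680)
step 2: θ'=-3.7430 (R=1.4000) → pose (3.2506, 2.2667, -3.7430)
step 3: θ'=-5.2430 (R=1.3333) → pose (3.6462, 0.4926, -5.2430)
step 4: θ'=-4.8680 (R=-8.0000) → pose (2.6429, -2.3160, -4.8680)
step 5: θ'=-5.6180 (R=2.6667) → pose (1.6543, -4.0009, -5.6180)
step 6: θ'=-4.3680 (R=-1.4000) → pose (1.2006, -5.5751, -4.3680)

(1.2006, -5.5751, -4.3680)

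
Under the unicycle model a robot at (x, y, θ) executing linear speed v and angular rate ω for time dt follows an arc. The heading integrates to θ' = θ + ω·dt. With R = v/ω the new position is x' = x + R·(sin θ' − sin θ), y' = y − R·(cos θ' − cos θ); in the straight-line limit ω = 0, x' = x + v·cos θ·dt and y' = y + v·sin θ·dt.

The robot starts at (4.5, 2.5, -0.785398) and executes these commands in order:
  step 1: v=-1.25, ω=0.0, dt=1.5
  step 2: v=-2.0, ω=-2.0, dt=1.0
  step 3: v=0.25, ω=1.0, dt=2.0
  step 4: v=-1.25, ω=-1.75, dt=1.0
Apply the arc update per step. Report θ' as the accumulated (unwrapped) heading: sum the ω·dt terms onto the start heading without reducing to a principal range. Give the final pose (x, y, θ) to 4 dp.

(3.5411, 6.1512, -2.5354)

step 1: θ'=-0.7854 (straight) → pose (3.1742, 3.8258, -0.7854)
step 2: θ'=-2.7854 (R=1.0000) → pose (3.5326, 5.4702, -2.7854)
step 3: θ'=-0.7854 (R=0.2500) → pose (3.4430, 5.0591, -0.7854)
step 4: θ'=-2.5354 (R=0.7143) → pose (3.5411, 6.1512, -2.5354)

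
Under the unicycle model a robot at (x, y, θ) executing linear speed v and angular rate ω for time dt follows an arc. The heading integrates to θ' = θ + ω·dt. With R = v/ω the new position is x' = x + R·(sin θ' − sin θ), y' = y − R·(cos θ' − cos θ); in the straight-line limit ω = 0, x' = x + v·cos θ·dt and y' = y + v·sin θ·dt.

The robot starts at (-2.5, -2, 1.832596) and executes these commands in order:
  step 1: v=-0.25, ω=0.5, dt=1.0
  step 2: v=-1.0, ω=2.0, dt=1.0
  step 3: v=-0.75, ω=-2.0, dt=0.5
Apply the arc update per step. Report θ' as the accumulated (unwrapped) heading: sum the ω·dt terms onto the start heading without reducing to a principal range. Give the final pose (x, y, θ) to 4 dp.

step 1: θ'=2.3326 (R=-0.5000) → pose (-2.3788, -2.2157, 2.3326)
step 2: θ'=4.3326 (R=-0.5000) → pose (-1.5527, -2.0560, 4.3326)
step 3: θ'=3.3326 (R=0.3750) → pose (-1.2756, -1.8268, 3.3326)

(-1.2756, -1.8268, 3.3326)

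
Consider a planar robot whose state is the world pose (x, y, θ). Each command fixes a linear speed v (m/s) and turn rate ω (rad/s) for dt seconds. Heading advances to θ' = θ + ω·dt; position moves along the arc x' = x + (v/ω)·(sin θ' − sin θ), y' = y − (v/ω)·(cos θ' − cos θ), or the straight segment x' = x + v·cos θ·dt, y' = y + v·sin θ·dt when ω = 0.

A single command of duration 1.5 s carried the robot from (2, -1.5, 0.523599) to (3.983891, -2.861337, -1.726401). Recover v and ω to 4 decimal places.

Δθ = -1.726401 − 0.523599 = -2.250000
ω = Δθ/dt = -2.250000/1.5 = -1.5000
R = Δx/(sin θ' − sin θ) = -1.3333
v = R·ω = -1.3333·-1.5000 = 2.0000

v = 2.0000, ω = -1.5000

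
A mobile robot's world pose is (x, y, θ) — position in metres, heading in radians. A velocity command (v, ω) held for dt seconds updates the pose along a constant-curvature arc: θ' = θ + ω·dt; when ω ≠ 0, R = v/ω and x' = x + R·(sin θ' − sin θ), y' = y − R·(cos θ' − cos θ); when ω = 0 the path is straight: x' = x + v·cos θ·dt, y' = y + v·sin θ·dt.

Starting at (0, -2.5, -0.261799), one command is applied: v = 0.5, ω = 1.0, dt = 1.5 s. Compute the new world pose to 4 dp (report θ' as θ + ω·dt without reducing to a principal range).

θ' = -0.2618 + 1.0·1.5 = 1.2382
R = v/ω = 0.5/1.0 = 0.5000
x' = 0 + 0.5000·(sin 1.2382 − sin -0.2618) = 0.6020
y' = -2.5 − 0.5000·(cos 1.2382 − cos -0.2618) = -2.1803

(0.6020, -2.1803, 1.2382)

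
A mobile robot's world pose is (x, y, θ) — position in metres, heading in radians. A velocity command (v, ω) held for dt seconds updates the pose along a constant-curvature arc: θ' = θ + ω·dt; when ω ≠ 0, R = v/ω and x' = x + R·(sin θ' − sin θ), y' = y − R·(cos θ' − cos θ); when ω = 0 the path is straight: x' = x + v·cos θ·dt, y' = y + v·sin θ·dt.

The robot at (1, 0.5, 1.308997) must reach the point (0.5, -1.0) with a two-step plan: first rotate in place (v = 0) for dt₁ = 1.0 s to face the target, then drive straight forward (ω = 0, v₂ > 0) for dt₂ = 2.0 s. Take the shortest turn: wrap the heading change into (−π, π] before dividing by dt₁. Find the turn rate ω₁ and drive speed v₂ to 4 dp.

ω₁ = 3.0816, v₂ = 0.7906

heading to target = atan2(-1−0.5, 0.5−1) = -1.8925
Δθ = wrap(-1.8925 − 1.3090) = 3.0816; ω₁ = Δθ/dt₁ = 3.0816
distance = √((0.5−1)² + (-1−0.5)²) = 1.5811; v₂ = distance/dt₂ = 0.7906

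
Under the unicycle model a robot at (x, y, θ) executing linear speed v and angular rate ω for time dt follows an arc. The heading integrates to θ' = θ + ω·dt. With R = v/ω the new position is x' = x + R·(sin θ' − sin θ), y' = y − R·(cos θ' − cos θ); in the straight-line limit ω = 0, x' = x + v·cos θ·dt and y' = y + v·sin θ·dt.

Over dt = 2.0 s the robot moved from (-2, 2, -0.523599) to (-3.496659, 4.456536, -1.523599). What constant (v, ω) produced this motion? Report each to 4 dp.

v = -1.5000, ω = -0.5000

Δθ = -1.523599 − -0.523599 = -1.000000
ω = Δθ/dt = -1.000000/2.0 = -0.5000
R = −Δy/(cos θ' − cos θ) = 3.0000
v = R·ω = 3.0000·-0.5000 = -1.5000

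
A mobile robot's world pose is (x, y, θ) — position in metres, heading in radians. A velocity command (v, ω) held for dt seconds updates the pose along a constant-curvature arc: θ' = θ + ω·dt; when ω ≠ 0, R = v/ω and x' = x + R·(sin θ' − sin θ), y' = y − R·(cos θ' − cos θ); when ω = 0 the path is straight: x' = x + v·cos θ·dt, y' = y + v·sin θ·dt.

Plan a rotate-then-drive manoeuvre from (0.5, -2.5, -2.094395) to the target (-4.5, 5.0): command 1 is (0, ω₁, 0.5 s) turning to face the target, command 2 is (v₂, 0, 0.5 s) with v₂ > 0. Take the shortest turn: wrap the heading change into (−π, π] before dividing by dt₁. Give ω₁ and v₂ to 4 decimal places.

heading to target = atan2(5−-2.5, -4.5−0.5) = 2.1588
Δθ = wrap(2.1588 − -2.0944) = -2.0300; ω₁ = Δθ/dt₁ = -4.0600
distance = √((-4.5−0.5)² + (5−-2.5)²) = 9.0139; v₂ = distance/dt₂ = 18.0278

ω₁ = -4.0600, v₂ = 18.0278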